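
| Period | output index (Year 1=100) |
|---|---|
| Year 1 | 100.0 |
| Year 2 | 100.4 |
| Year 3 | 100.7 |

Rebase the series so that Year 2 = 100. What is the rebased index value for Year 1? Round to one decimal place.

99.6

Rebased(Year 1) = 100.0 / 100.4 × 100 = 99.6016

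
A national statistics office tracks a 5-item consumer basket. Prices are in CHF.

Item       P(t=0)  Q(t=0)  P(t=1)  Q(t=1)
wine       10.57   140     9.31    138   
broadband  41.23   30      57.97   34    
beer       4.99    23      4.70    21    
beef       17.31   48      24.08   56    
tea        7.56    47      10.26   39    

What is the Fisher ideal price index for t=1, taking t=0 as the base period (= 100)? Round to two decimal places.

Laspeyres component (base-period weights):
ΣP(t=1)Q(t=0) = 9.31×140 + 57.97×30 + 4.70×23 + 24.08×48 + 10.26×47 = 1303.4 + 1739.1 + 108.1 + 1155.84 + 482.22 = 4788.66
ΣP(t=0)Q(t=0) = 10.57×140 + 41.23×30 + 4.99×23 + 17.31×48 + 7.56×47 = 1479.8 + 1236.9 + 114.77 + 830.88 + 355.32 = 4017.67
L = 4788.66 / 4017.67 × 100 = 119.1900
Paasche component (current-period weights):
ΣP(t=1)Q(t=1) = 9.31×138 + 57.97×34 + 4.70×21 + 24.08×56 + 10.26×39 = 1284.78 + 1970.98 + 98.7 + 1348.48 + 400.14 = 5103.08
ΣP(t=0)Q(t=1) = 10.57×138 + 41.23×34 + 4.99×21 + 17.31×56 + 7.56×39 = 1458.66 + 1401.82 + 104.79 + 969.36 + 294.84 = 4229.47
P = 5103.08 / 4229.47 × 100 = 120.6553
Fisher = √(L × P) = √(119.1900 × 120.6553) = 119.9204

119.92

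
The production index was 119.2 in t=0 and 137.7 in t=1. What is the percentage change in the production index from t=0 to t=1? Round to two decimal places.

15.52%

Change = (137.7 − 119.2) / 119.2 × 100
       = 18.5 / 119.2 × 100 = 15.5201%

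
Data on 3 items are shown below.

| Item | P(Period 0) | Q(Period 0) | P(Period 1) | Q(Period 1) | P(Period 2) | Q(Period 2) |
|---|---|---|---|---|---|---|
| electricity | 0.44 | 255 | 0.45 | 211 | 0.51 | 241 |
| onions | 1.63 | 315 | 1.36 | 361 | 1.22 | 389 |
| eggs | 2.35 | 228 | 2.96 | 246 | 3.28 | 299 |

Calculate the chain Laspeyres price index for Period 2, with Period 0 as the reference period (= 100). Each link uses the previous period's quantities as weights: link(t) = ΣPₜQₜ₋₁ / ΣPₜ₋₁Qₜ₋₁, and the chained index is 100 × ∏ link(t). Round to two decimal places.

Link Period 0→Period 1:
ΣP(Period 1)Q(Period 0) = 0.45×255 + 1.36×315 + 2.96×228 = 114.75 + 428.4 + 674.88 = 1218.03
ΣP(Period 0)Q(Period 0) = 0.44×255 + 1.63×315 + 2.35×228 = 112.2 + 513.45 + 535.8 = 1161.45
link = 1218.03/1161.45 = 1.048715
Link Period 1→Period 2:
ΣP(Period 2)Q(Period 1) = 0.51×211 + 1.22×361 + 3.28×246 = 107.61 + 440.42 + 806.88 = 1354.91
ΣP(Period 1)Q(Period 1) = 0.45×211 + 1.36×361 + 2.96×246 = 94.95 + 490.96 + 728.16 = 1314.07
link = 1354.91/1314.07 = 1.031079
Chained index = 100 × 1.048715 × 1.031079 = 108.1308

108.13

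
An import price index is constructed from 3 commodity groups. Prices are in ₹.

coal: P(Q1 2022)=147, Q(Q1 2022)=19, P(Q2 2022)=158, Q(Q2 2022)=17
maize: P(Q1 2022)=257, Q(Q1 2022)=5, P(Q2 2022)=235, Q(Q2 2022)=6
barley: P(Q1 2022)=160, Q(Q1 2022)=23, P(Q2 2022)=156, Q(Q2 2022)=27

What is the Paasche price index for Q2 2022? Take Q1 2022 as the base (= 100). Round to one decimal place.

99.4

Paasche price index uses current-period quantities as weights.
ΣP(Q2 2022)·Q(Q2 2022) = 158×17 + 235×6 + 156×27 = 2686 + 1410 + 4212 = 8308
ΣP(Q1 2022)·Q(Q2 2022) = 147×17 + 257×6 + 160×27 = 2499 + 1542 + 4320 = 8361
Index = 8308 / 8361 × 100 = 99.3661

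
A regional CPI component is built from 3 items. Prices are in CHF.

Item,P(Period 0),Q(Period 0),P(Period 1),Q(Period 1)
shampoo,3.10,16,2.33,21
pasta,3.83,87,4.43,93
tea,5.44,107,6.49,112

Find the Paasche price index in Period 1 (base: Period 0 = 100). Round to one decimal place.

115.3

Paasche price index uses current-period quantities as weights.
ΣP(Period 1)·Q(Period 1) = 2.33×21 + 4.43×93 + 6.49×112 = 48.93 + 411.99 + 726.88 = 1187.8
ΣP(Period 0)·Q(Period 1) = 3.10×21 + 3.83×93 + 5.44×112 = 65.1 + 356.19 + 609.28 = 1030.57
Index = 1187.8 / 1030.57 × 100 = 115.2566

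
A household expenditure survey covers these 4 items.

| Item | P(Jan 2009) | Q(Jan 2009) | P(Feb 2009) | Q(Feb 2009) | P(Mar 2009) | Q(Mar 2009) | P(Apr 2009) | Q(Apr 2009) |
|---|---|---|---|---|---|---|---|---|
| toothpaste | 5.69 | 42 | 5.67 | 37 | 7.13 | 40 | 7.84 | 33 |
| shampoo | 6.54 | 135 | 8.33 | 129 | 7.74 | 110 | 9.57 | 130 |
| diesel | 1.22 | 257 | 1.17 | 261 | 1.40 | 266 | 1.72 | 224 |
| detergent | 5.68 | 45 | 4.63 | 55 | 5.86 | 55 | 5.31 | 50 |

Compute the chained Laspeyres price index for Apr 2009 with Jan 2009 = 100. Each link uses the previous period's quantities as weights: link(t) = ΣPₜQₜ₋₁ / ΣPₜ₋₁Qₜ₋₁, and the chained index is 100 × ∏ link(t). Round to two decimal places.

Link Jan 2009→Feb 2009:
ΣP(Feb 2009)Q(Jan 2009) = 5.67×42 + 8.33×135 + 1.17×257 + 4.63×45 = 238.14 + 1124.55 + 300.69 + 208.35 = 1871.73
ΣP(Jan 2009)Q(Jan 2009) = 5.69×42 + 6.54×135 + 1.22×257 + 5.68×45 = 238.98 + 882.9 + 313.54 + 255.6 = 1691.02
link = 1871.73/1691.02 = 1.106864
Link Feb 2009→Mar 2009:
ΣP(Mar 2009)Q(Feb 2009) = 7.13×37 + 7.74×129 + 1.40×261 + 5.86×55 = 263.81 + 998.46 + 365.4 + 322.3 = 1949.97
ΣP(Feb 2009)Q(Feb 2009) = 5.67×37 + 8.33×129 + 1.17×261 + 4.63×55 = 209.79 + 1074.57 + 305.37 + 254.65 = 1844.38
link = 1949.97/1844.38 = 1.057250
Link Mar 2009→Apr 2009:
ΣP(Apr 2009)Q(Mar 2009) = 7.84×40 + 9.57×110 + 1.72×266 + 5.31×55 = 313.6 + 1052.7 + 457.52 + 292.05 = 2115.87
ΣP(Mar 2009)Q(Mar 2009) = 7.13×40 + 7.74×110 + 1.40×266 + 5.86×55 = 285.2 + 851.4 + 372.4 + 322.3 = 1831.3
link = 2115.87/1831.3 = 1.155392
Chained index = 100 × 1.106864 × 1.057250 × 1.155392 = 135.2077

135.21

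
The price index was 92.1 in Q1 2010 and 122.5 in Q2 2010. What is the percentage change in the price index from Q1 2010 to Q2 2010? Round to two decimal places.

Change = (122.5 − 92.1) / 92.1 × 100
       = 30.4 / 92.1 × 100 = 33.0076%

33.01%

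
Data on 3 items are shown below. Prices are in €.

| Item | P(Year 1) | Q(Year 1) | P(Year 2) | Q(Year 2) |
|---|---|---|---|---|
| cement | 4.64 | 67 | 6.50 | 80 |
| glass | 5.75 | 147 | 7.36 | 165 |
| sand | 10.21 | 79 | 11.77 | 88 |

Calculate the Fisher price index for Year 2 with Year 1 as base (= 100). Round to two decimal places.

124.78

Laspeyres component (base-period weights):
ΣP(Year 2)Q(Year 1) = 6.50×67 + 7.36×147 + 11.77×79 = 435.5 + 1081.92 + 929.83 = 2447.25
ΣP(Year 1)Q(Year 1) = 4.64×67 + 5.75×147 + 10.21×79 = 310.88 + 845.25 + 806.59 = 1962.72
L = 2447.25 / 1962.72 × 100 = 124.6867
Paasche component (current-period weights):
ΣP(Year 2)Q(Year 2) = 6.50×80 + 7.36×165 + 11.77×88 = 520 + 1214.4 + 1035.76 = 2770.16
ΣP(Year 1)Q(Year 2) = 4.64×80 + 5.75×165 + 10.21×88 = 371.2 + 948.75 + 898.48 = 2218.43
P = 2770.16 / 2218.43 × 100 = 124.8703
Fisher = √(L × P) = √(124.6867 × 124.8703) = 124.7784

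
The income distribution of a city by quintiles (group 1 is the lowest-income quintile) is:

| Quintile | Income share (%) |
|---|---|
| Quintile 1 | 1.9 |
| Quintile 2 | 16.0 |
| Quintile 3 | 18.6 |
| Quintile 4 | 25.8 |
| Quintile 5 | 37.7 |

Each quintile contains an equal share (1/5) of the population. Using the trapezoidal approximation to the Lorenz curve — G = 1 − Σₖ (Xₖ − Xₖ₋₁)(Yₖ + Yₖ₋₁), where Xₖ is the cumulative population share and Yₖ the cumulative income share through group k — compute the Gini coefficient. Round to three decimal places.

Cumulative income shares Yₖ: 0.0190, 0.1790, 0.3650, 0.6230, 1.0000
Σ (Xₖ−Xₖ₋₁)(Yₖ+Yₖ₋₁) = (1/5)(0.0190+0.0000) + (1/5)(0.1790+0.0190) + (1/5)(0.3650+0.1790) + (1/5)(0.6230+0.3650) + (1/5)(1.0000+0.6230)
  = 0.0038 + 0.0396 + 0.1088 + 0.1976 + 0.3246 = 0.6744
G = 1 − 0.6744 = 0.3256

0.326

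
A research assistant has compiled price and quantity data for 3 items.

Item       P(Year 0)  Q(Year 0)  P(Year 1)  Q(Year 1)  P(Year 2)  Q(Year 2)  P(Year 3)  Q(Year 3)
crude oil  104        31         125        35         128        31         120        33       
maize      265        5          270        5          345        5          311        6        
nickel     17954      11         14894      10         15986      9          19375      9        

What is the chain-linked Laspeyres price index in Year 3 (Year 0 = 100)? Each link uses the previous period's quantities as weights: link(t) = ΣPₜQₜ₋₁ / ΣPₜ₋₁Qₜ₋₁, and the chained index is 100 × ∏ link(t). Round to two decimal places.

107.91

Link Year 0→Year 1:
ΣP(Year 1)Q(Year 0) = 125×31 + 270×5 + 14894×11 = 3875 + 1350 + 163834 = 169059
ΣP(Year 0)Q(Year 0) = 104×31 + 265×5 + 17954×11 = 3224 + 1325 + 197494 = 202043
link = 169059/202043 = 0.836748
Link Year 1→Year 2:
ΣP(Year 2)Q(Year 1) = 128×35 + 345×5 + 15986×10 = 4480 + 1725 + 159860 = 166065
ΣP(Year 1)Q(Year 1) = 125×35 + 270×5 + 14894×10 = 4375 + 1350 + 148940 = 154665
link = 166065/154665 = 1.073708
Link Year 2→Year 3:
ΣP(Year 3)Q(Year 2) = 120×31 + 311×5 + 19375×9 = 3720 + 1555 + 174375 = 179650
ΣP(Year 2)Q(Year 2) = 128×31 + 345×5 + 15986×9 = 3968 + 1725 + 143874 = 149567
link = 179650/149567 = 1.201134
Chained index = 100 × 0.836748 × 1.073708 × 1.201134 = 107.9126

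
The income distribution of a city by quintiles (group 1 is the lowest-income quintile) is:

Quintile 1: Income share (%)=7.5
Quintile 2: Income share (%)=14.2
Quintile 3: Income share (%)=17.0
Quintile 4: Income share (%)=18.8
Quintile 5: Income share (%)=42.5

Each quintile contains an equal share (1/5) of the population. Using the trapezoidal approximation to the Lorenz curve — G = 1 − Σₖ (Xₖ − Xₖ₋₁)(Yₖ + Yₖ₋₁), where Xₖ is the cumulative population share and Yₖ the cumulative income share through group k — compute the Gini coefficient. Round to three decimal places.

0.298

Cumulative income shares Yₖ: 0.0750, 0.2170, 0.3870, 0.5750, 1.0000
Σ (Xₖ−Xₖ₋₁)(Yₖ+Yₖ₋₁) = (1/5)(0.0750+0.0000) + (1/5)(0.2170+0.0750) + (1/5)(0.3870+0.2170) + (1/5)(0.5750+0.3870) + (1/5)(1.0000+0.5750)
  = 0.0150 + 0.0584 + 0.1208 + 0.1924 + 0.3150 = 0.7016
G = 1 − 0.7016 = 0.2984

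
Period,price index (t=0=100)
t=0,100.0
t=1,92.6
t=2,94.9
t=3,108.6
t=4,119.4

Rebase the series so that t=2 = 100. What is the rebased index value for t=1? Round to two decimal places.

Rebased(t=1) = 92.6 / 94.9 × 100 = 97.5764

97.58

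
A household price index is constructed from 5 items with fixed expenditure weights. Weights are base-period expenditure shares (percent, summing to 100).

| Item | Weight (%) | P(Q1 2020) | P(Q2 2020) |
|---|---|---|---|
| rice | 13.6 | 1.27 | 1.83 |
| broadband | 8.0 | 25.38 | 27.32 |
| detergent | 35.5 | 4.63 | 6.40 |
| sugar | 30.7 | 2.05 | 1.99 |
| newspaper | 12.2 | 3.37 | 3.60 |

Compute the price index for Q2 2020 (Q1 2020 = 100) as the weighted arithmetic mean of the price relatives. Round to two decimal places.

120.11

rice: 13.6 × (1.83/1.27) = 13.6 × 1.440945 = 19.5969
broadband: 8.0 × (27.32/25.38) = 8.0 × 1.076438 = 8.6115
detergent: 35.5 × (6.40/4.63) = 35.5 × 1.382289 = 49.0713
sugar: 30.7 × (1.99/2.05) = 30.7 × 0.970732 = 29.8015
newspaper: 12.2 × (3.60/3.37) = 12.2 × 1.068249 = 13.0326
Index = Σ wᵢ·(p₁ᵢ/p₀ᵢ) = 19.5969 + 8.6115 + 49.0713 + 29.8015 + 13.0326 = 120.1137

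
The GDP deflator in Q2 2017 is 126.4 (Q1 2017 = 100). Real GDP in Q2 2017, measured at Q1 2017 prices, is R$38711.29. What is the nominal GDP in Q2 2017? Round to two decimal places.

48931.07

Nominal = Real × (Index/100) = 38711.29 × (126.4/100)
        = 38711.29 × 1.264 = 48931.0706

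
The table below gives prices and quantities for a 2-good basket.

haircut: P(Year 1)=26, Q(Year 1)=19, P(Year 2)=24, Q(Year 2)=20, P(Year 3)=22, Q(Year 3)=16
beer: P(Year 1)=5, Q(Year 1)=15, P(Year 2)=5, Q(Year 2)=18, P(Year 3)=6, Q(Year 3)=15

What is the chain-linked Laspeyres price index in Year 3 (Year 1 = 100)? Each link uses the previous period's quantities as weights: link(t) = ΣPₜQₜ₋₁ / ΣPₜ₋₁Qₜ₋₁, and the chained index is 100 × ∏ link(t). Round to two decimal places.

Link Year 1→Year 2:
ΣP(Year 2)Q(Year 1) = 24×19 + 5×15 = 456 + 75 = 531
ΣP(Year 1)Q(Year 1) = 26×19 + 5×15 = 494 + 75 = 569
link = 531/569 = 0.933216
Link Year 2→Year 3:
ΣP(Year 3)Q(Year 2) = 22×20 + 6×18 = 440 + 108 = 548
ΣP(Year 2)Q(Year 2) = 24×20 + 5×18 = 480 + 90 = 570
link = 548/570 = 0.961404
Chained index = 100 × 0.933216 × 0.961404 = 89.7197

89.72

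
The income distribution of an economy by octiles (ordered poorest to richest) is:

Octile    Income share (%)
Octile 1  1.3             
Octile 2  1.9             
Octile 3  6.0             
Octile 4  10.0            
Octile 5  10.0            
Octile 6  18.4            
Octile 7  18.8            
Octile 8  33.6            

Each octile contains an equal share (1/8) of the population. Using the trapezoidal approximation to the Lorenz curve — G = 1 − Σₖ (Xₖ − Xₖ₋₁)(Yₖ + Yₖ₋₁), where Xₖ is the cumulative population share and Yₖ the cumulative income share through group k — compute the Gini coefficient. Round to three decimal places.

0.435

Cumulative income shares Yₖ: 0.0130, 0.0320, 0.0920, 0.1920, 0.2920, 0.4760, 0.6640, 1.0000
Σ (Xₖ−Xₖ₋₁)(Yₖ+Yₖ₋₁) = (1/8)(0.0130+0.0000) + (1/8)(0.0320+0.0130) + (1/8)(0.0920+0.0320) + (1/8)(0.1920+0.0920) + (1/8)(0.2920+0.1920) + (1/8)(0.4760+0.2920) + (1/8)(0.6640+0.4760) + (1/8)(1.0000+0.6640)
  = 0.0016 + 0.0056 + 0.0155 + 0.0355 + 0.0605 + 0.0960 + 0.1425 + 0.2080 = 0.5653
G = 1 − 0.5653 = 0.4347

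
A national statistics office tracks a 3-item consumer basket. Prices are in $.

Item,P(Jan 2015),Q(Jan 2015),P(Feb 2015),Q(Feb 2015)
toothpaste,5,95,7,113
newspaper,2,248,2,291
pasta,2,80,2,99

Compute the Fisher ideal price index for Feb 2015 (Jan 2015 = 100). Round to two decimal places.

Laspeyres component (base-period weights):
ΣP(Feb 2015)Q(Jan 2015) = 7×95 + 2×248 + 2×80 = 665 + 496 + 160 = 1321
ΣP(Jan 2015)Q(Jan 2015) = 5×95 + 2×248 + 2×80 = 475 + 496 + 160 = 1131
L = 1321 / 1131 × 100 = 116.7993
Paasche component (current-period weights):
ΣP(Feb 2015)Q(Feb 2015) = 7×113 + 2×291 + 2×99 = 791 + 582 + 198 = 1571
ΣP(Jan 2015)Q(Feb 2015) = 5×113 + 2×291 + 2×99 = 565 + 582 + 198 = 1345
P = 1571 / 1345 × 100 = 116.8030
Fisher = √(L × P) = √(116.7993 × 116.8030) = 116.8011

116.80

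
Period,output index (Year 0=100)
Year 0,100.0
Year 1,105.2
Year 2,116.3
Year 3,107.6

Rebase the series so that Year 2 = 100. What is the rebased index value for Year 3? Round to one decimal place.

92.5

Rebased(Year 3) = 107.6 / 116.3 × 100 = 92.5193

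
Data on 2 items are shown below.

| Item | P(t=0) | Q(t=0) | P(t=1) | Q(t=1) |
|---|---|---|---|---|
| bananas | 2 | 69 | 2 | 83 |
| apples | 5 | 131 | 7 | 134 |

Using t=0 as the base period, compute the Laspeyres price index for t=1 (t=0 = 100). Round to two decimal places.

133.04

Laspeyres price index uses base-period quantities as weights.
ΣP(t=1)·Q(t=0) = 2×69 + 7×131 = 138 + 917 = 1055
ΣP(t=0)·Q(t=0) = 2×69 + 5×131 = 138 + 655 = 793
Index = 1055 / 793 × 100 = 133.0391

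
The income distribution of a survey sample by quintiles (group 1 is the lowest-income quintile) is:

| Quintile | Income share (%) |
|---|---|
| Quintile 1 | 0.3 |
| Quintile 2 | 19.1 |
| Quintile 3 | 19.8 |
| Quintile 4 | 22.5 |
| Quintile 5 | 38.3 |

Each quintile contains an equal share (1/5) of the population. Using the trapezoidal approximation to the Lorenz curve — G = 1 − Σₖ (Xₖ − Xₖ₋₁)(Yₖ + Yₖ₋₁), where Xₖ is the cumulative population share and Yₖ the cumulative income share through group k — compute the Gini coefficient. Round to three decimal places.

Cumulative income shares Yₖ: 0.0030, 0.1940, 0.3920, 0.6170, 1.0000
Σ (Xₖ−Xₖ₋₁)(Yₖ+Yₖ₋₁) = (1/5)(0.0030+0.0000) + (1/5)(0.1940+0.0030) + (1/5)(0.3920+0.1940) + (1/5)(0.6170+0.3920) + (1/5)(1.0000+0.6170)
  = 0.0006 + 0.0394 + 0.1172 + 0.2018 + 0.3234 = 0.6824
G = 1 − 0.6824 = 0.3176

0.318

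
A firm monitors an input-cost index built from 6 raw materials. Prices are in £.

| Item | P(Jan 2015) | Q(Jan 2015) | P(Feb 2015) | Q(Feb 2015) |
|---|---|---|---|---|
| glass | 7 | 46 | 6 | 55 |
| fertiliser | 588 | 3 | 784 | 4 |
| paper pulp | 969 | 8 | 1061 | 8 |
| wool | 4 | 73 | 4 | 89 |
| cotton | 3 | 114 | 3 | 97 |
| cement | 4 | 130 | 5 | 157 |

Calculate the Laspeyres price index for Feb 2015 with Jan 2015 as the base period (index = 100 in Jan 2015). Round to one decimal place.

112.8

Laspeyres price index uses base-period quantities as weights.
ΣP(Feb 2015)·Q(Jan 2015) = 6×46 + 784×3 + 1061×8 + 4×73 + 3×114 + 5×130 = 276 + 2352 + 8488 + 292 + 342 + 650 = 12400
ΣP(Jan 2015)·Q(Jan 2015) = 7×46 + 588×3 + 969×8 + 4×73 + 3×114 + 4×130 = 322 + 1764 + 7752 + 292 + 342 + 520 = 10992
Index = 12400 / 10992 × 100 = 112.8093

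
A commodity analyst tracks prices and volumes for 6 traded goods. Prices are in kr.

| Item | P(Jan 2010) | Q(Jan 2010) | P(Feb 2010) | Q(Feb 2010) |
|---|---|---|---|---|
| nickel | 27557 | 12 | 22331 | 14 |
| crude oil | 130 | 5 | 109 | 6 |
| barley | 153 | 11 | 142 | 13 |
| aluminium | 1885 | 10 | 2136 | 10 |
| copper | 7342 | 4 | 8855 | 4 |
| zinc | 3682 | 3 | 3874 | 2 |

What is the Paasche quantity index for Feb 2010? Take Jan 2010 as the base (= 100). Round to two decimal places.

Paasche quantity index uses current-period prices as weights.
ΣP(Feb 2010)·Q(Feb 2010) = 22331×14 + 109×6 + 142×13 + 2136×10 + 8855×4 + 3874×2 = 312634 + 654 + 1846 + 21360 + 35420 + 7748 = 379662
ΣP(Feb 2010)·Q(Jan 2010) = 22331×12 + 109×5 + 142×11 + 2136×10 + 8855×4 + 3874×3 = 267972 + 545 + 1562 + 21360 + 35420 + 11622 = 338481
Index = 379662 / 338481 × 100 = 112.1664

112.17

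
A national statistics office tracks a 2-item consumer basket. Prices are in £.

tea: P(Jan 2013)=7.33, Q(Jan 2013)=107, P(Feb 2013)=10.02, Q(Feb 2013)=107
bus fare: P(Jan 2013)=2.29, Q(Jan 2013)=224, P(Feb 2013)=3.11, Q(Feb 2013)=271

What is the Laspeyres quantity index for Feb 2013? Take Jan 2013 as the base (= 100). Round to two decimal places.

Laspeyres quantity index uses base-period prices as weights.
ΣP(Jan 2013)·Q(Feb 2013) = 7.33×107 + 2.29×271 = 784.31 + 620.59 = 1404.9
ΣP(Jan 2013)·Q(Jan 2013) = 7.33×107 + 2.29×224 = 784.31 + 512.96 = 1297.27
Index = 1404.9 / 1297.27 × 100 = 108.2967

108.30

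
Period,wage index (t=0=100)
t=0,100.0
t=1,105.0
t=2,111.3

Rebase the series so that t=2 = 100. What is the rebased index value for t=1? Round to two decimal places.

94.34

Rebased(t=1) = 105.0 / 111.3 × 100 = 94.3396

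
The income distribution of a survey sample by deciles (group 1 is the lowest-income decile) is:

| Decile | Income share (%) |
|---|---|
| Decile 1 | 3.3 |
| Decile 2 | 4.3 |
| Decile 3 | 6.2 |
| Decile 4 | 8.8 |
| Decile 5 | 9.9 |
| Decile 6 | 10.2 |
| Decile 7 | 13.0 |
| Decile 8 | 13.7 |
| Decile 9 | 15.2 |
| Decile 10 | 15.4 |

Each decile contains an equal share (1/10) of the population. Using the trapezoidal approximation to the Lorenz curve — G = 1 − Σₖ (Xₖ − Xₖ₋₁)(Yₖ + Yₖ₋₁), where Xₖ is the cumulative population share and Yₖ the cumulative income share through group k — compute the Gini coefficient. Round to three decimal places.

Cumulative income shares Yₖ: 0.0330, 0.0760, 0.1380, 0.2260, 0.3250, 0.4270, 0.5570, 0.6940, 0.8460, 1.0000
Σ (Xₖ−Xₖ₋₁)(Yₖ+Yₖ₋₁) = (1/10)(0.0330+0.0000) + (1/10)(0.0760+0.0330) + (1/10)(0.1380+0.0760) + (1/10)(0.2260+0.1380) + (1/10)(0.3250+0.2260) + (1/10)(0.4270+0.3250) + (1/10)(0.5570+0.4270) + (1/10)(0.6940+0.5570) + (1/10)(0.8460+0.6940) + (1/10)(1.0000+0.8460)
  = 0.0033 + 0.0109 + 0.0214 + 0.0364 + 0.0551 + 0.0752 + 0.0984 + 0.1251 + 0.1540 + 0.1846 = 0.7644
G = 1 − 0.7644 = 0.2356

0.236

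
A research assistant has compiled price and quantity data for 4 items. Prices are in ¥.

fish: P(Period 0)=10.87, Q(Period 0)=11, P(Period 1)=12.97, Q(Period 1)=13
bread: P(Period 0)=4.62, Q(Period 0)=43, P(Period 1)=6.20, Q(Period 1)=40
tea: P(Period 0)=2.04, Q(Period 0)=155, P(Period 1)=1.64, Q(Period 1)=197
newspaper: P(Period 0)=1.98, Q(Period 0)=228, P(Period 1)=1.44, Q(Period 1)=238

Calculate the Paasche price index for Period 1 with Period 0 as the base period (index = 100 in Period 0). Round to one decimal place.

Paasche price index uses current-period quantities as weights.
ΣP(Period 1)·Q(Period 1) = 12.97×13 + 6.20×40 + 1.64×197 + 1.44×238 = 168.61 + 248 + 323.08 + 342.72 = 1082.41
ΣP(Period 0)·Q(Period 1) = 10.87×13 + 4.62×40 + 2.04×197 + 1.98×238 = 141.31 + 184.8 + 401.88 + 471.24 = 1199.23
Index = 1082.41 / 1199.23 × 100 = 90.2587

90.3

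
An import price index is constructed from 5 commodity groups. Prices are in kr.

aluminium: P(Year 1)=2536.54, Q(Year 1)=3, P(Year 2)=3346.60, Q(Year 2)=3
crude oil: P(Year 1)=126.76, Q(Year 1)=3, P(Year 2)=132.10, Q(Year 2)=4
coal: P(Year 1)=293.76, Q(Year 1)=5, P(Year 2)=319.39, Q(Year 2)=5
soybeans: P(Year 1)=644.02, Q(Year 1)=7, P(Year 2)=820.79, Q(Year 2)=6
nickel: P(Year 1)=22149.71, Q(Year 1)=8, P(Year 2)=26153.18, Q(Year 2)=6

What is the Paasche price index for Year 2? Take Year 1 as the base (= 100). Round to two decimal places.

Paasche price index uses current-period quantities as weights.
ΣP(Year 2)·Q(Year 2) = 3346.60×3 + 132.10×4 + 319.39×5 + 820.79×6 + 26153.18×6 = 10039.8 + 528.4 + 1596.95 + 4924.74 + 156919.08 = 174008.97
ΣP(Year 1)·Q(Year 2) = 2536.54×3 + 126.76×4 + 293.76×5 + 644.02×6 + 22149.71×6 = 7609.62 + 507.04 + 1468.8 + 3864.12 + 132898.26 = 146347.84
Index = 174008.97 / 146347.84 × 100 = 118.9009

118.90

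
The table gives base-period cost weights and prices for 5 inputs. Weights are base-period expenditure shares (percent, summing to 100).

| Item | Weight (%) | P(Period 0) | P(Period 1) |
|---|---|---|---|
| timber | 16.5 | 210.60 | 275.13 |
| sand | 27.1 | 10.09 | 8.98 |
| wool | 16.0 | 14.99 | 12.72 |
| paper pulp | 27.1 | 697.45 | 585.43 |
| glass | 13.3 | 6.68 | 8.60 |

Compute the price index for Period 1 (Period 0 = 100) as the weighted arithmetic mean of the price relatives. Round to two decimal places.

timber: 16.5 × (275.13/210.60) = 16.5 × 1.306410 = 21.5558
sand: 27.1 × (8.98/10.09) = 27.1 × 0.889990 = 24.1187
wool: 16.0 × (12.72/14.99) = 16.0 × 0.848566 = 13.5771
paper pulp: 27.1 × (585.43/697.45) = 27.1 × 0.839386 = 22.7474
glass: 13.3 × (8.60/6.68) = 13.3 × 1.287425 = 17.1228
Index = Σ wᵢ·(p₁ᵢ/p₀ᵢ) = 21.5558 + 24.1187 + 13.5771 + 22.7474 + 17.1228 = 99.1217

99.12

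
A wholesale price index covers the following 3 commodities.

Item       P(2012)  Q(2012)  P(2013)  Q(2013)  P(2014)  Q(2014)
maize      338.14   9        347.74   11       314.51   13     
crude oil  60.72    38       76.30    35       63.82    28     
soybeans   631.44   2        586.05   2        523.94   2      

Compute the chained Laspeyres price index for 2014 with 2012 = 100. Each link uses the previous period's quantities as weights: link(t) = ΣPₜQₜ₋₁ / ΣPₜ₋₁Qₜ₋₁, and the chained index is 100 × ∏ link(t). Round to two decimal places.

Link 2012→2013:
ΣP(2013)Q(2012) = 347.74×9 + 76.30×38 + 586.05×2 = 3129.66 + 2899.4 + 1172.1 = 7201.16
ΣP(2012)Q(2012) = 338.14×9 + 60.72×38 + 631.44×2 = 3043.26 + 2307.36 + 1262.88 = 6613.5
link = 7201.16/6613.5 = 1.088858
Link 2013→2014:
ΣP(2014)Q(2013) = 314.51×11 + 63.82×35 + 523.94×2 = 3459.61 + 2233.7 + 1047.88 = 6741.19
ΣP(2013)Q(2013) = 347.74×11 + 76.30×35 + 586.05×2 = 3825.14 + 2670.5 + 1172.1 = 7667.74
link = 6741.19/7667.74 = 0.879163
Chained index = 100 × 1.088858 × 0.879163 = 95.7283

95.73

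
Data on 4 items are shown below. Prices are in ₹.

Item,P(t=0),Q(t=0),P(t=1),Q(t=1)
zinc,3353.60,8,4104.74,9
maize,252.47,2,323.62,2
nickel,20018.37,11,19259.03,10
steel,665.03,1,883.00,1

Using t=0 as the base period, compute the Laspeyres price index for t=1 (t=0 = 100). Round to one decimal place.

Laspeyres price index uses base-period quantities as weights.
ΣP(t=1)·Q(t=0) = 4104.74×8 + 323.62×2 + 19259.03×11 + 883.00×1 = 32837.92 + 647.24 + 211849.33 + 883 = 246217.49
ΣP(t=0)·Q(t=0) = 3353.60×8 + 252.47×2 + 20018.37×11 + 665.03×1 = 26828.8 + 504.94 + 220202.07 + 665.03 = 248200.84
Index = 246217.49 / 248200.84 × 100 = 99.2009

99.2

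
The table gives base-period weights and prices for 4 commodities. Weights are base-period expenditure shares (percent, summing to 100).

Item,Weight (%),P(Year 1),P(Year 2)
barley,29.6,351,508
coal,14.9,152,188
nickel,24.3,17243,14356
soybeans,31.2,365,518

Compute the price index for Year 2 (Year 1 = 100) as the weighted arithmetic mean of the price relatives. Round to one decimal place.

125.8

barley: 29.6 × (508/351) = 29.6 × 1.447293 = 42.8399
coal: 14.9 × (188/152) = 14.9 × 1.236842 = 18.4289
nickel: 24.3 × (14356/17243) = 24.3 × 0.832570 = 20.2314
soybeans: 31.2 × (518/365) = 31.2 × 1.419178 = 44.2784
Index = Σ wᵢ·(p₁ᵢ/p₀ᵢ) = 42.8399 + 18.4289 + 20.2314 + 44.2784 = 125.7786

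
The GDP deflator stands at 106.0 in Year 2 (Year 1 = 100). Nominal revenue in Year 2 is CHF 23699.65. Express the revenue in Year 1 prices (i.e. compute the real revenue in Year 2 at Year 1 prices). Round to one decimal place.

22358.2

Real = Nominal ÷ (Index/100) = 23699.65 ÷ (106.0/100)
     = 23699.65 ÷ 1.060 = 22358.1604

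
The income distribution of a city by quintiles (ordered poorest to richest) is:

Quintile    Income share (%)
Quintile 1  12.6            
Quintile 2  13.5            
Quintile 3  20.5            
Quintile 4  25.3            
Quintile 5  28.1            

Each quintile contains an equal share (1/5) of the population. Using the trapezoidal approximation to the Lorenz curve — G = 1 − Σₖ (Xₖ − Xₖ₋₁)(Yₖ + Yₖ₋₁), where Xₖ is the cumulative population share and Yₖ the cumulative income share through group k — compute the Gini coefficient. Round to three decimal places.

0.171

Cumulative income shares Yₖ: 0.1260, 0.2610, 0.4660, 0.7190, 1.0000
Σ (Xₖ−Xₖ₋₁)(Yₖ+Yₖ₋₁) = (1/5)(0.1260+0.0000) + (1/5)(0.2610+0.1260) + (1/5)(0.4660+0.2610) + (1/5)(0.7190+0.4660) + (1/5)(1.0000+0.7190)
  = 0.0252 + 0.0774 + 0.1454 + 0.2370 + 0.3438 = 0.8288
G = 1 − 0.8288 = 0.1712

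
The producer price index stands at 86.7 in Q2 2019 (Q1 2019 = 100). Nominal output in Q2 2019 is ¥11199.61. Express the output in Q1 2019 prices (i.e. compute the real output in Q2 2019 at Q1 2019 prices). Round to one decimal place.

12917.7

Real = Nominal ÷ (Index/100) = 11199.61 ÷ (86.7/100)
     = 11199.61 ÷ 0.867 = 12917.6586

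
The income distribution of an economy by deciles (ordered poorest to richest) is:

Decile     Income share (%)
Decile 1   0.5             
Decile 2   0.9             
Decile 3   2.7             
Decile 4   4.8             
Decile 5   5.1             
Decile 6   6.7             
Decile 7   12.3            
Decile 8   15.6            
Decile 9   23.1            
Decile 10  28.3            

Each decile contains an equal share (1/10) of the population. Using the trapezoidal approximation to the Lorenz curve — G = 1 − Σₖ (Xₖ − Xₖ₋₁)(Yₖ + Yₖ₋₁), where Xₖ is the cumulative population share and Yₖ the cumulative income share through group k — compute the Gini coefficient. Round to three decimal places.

Cumulative income shares Yₖ: 0.0050, 0.0140, 0.0410, 0.0890, 0.1400, 0.2070, 0.3300, 0.4860, 0.7170, 1.0000
Σ (Xₖ−Xₖ₋₁)(Yₖ+Yₖ₋₁) = (1/10)(0.0050+0.0000) + (1/10)(0.0140+0.0050) + (1/10)(0.0410+0.0140) + (1/10)(0.0890+0.0410) + (1/10)(0.1400+0.0890) + (1/10)(0.2070+0.1400) + (1/10)(0.3300+0.2070) + (1/10)(0.4860+0.3300) + (1/10)(0.7170+0.4860) + (1/10)(1.0000+0.7170)
  = 0.0005 + 0.0019 + 0.0055 + 0.0130 + 0.0229 + 0.0347 + 0.0537 + 0.0816 + 0.1203 + 0.1717 = 0.5058
G = 1 − 0.5058 = 0.4942

0.494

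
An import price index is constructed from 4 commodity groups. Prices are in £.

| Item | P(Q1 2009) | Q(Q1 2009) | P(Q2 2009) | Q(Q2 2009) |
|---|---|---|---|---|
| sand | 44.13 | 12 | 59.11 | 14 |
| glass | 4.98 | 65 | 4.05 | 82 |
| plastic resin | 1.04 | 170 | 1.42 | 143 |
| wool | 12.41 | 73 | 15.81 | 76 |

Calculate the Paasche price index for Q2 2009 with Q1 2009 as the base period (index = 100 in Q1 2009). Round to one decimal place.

Paasche price index uses current-period quantities as weights.
ΣP(Q2 2009)·Q(Q2 2009) = 59.11×14 + 4.05×82 + 1.42×143 + 15.81×76 = 827.54 + 332.1 + 203.06 + 1201.56 = 2564.26
ΣP(Q1 2009)·Q(Q2 2009) = 44.13×14 + 4.98×82 + 1.04×143 + 12.41×76 = 617.82 + 408.36 + 148.72 + 943.16 = 2118.06
Index = 2564.26 / 2118.06 × 100 = 121.0664

121.1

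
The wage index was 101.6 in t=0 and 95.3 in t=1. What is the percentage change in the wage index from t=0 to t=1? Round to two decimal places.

Change = (95.3 − 101.6) / 101.6 × 100
       = -6.3 / 101.6 × 100 = -6.2008%

-6.20%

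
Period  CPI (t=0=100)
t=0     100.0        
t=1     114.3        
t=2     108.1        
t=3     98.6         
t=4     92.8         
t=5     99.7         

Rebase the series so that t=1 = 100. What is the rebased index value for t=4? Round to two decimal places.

81.19

Rebased(t=4) = 92.8 / 114.3 × 100 = 81.1899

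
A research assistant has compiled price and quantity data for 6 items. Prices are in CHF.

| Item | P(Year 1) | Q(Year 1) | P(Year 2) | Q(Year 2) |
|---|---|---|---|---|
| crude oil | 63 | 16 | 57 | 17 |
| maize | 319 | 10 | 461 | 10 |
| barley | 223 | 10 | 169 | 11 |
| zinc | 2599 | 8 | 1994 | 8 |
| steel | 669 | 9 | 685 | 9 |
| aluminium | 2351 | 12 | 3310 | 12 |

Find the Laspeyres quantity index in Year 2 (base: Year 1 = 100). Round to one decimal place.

Laspeyres quantity index uses base-period prices as weights.
ΣP(Year 1)·Q(Year 2) = 63×17 + 319×10 + 223×11 + 2599×8 + 669×9 + 2351×12 = 1071 + 3190 + 2453 + 20792 + 6021 + 28212 = 61739
ΣP(Year 1)·Q(Year 1) = 63×16 + 319×10 + 223×10 + 2599×8 + 669×9 + 2351×12 = 1008 + 3190 + 2230 + 20792 + 6021 + 28212 = 61453
Index = 61739 / 61453 × 100 = 100.4654

100.5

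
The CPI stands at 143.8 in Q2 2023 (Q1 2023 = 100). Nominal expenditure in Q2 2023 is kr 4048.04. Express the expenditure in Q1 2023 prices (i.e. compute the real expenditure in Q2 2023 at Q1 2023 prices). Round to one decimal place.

Real = Nominal ÷ (Index/100) = 4048.04 ÷ (143.8/100)
     = 4048.04 ÷ 1.438 = 2815.0487

2815.0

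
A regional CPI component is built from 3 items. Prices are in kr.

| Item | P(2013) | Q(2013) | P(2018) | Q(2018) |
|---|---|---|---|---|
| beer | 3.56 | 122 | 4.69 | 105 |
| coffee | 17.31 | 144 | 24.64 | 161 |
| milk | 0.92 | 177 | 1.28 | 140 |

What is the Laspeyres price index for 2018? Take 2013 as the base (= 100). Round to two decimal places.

140.69

Laspeyres price index uses base-period quantities as weights.
ΣP(2018)·Q(2013) = 4.69×122 + 24.64×144 + 1.28×177 = 572.18 + 3548.16 + 226.56 = 4346.9
ΣP(2013)·Q(2013) = 3.56×122 + 17.31×144 + 0.92×177 = 434.32 + 2492.64 + 162.84 = 3089.8
Index = 4346.9 / 3089.8 × 100 = 140.6855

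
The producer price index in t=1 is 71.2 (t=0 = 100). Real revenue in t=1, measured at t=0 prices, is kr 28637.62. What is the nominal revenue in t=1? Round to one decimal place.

Nominal = Real × (Index/100) = 28637.62 × (71.2/100)
        = 28637.62 × 0.712 = 20389.9854

20390.0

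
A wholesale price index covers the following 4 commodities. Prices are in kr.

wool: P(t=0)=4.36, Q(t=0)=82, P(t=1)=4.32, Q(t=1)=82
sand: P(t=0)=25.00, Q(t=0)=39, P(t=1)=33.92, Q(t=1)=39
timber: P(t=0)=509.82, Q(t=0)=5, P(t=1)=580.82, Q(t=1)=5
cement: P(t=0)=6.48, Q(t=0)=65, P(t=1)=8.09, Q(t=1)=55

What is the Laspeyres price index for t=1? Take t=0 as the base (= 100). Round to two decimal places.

118.69

Laspeyres price index uses base-period quantities as weights.
ΣP(t=1)·Q(t=0) = 4.32×82 + 33.92×39 + 580.82×5 + 8.09×65 = 354.24 + 1322.88 + 2904.1 + 525.85 = 5107.07
ΣP(t=0)·Q(t=0) = 4.36×82 + 25.00×39 + 509.82×5 + 6.48×65 = 357.52 + 975 + 2549.1 + 421.2 = 4302.82
Index = 5107.07 / 4302.82 × 100 = 118.6912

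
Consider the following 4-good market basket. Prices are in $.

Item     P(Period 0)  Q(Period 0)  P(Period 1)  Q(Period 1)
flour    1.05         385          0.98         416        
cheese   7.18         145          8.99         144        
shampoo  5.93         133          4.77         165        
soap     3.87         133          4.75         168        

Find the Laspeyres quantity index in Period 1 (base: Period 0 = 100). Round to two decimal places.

Laspeyres quantity index uses base-period prices as weights.
ΣP(Period 0)·Q(Period 1) = 1.05×416 + 7.18×144 + 5.93×165 + 3.87×168 = 436.8 + 1033.92 + 978.45 + 650.16 = 3099.33
ΣP(Period 0)·Q(Period 0) = 1.05×385 + 7.18×145 + 5.93×133 + 3.87×133 = 404.25 + 1041.1 + 788.69 + 514.71 = 2748.75
Index = 3099.33 / 2748.75 × 100 = 112.7542

112.75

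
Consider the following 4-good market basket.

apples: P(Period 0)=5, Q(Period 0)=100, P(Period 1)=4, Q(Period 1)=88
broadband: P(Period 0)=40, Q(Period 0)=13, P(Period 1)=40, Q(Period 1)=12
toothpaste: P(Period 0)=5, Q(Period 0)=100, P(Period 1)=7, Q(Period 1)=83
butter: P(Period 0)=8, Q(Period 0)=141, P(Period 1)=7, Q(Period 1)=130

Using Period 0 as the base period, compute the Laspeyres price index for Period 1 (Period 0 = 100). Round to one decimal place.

98.5

Laspeyres price index uses base-period quantities as weights.
ΣP(Period 1)·Q(Period 0) = 4×100 + 40×13 + 7×100 + 7×141 = 400 + 520 + 700 + 987 = 2607
ΣP(Period 0)·Q(Period 0) = 5×100 + 40×13 + 5×100 + 8×141 = 500 + 520 + 500 + 1128 = 2648
Index = 2607 / 2648 × 100 = 98.4517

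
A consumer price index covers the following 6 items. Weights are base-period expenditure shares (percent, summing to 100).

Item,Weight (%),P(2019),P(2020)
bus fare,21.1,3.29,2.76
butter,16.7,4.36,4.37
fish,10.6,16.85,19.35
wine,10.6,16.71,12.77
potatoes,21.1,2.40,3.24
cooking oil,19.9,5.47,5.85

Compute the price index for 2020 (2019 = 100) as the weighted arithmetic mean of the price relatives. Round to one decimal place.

bus fare: 21.1 × (2.76/3.29) = 21.1 × 0.838906 = 17.7009
butter: 16.7 × (4.37/4.36) = 16.7 × 1.002294 = 16.7383
fish: 10.6 × (19.35/16.85) = 10.6 × 1.148368 = 12.1727
wine: 10.6 × (12.77/16.71) = 10.6 × 0.764213 = 8.1007
potatoes: 21.1 × (3.24/2.40) = 21.1 × 1.350000 = 28.4850
cooking oil: 19.9 × (5.85/5.47) = 19.9 × 1.069470 = 21.2824
Index = Σ wᵢ·(p₁ᵢ/p₀ᵢ) = 17.7009 + 16.7383 + 12.1727 + 8.1007 + 28.4850 + 21.2824 = 104.4800

104.5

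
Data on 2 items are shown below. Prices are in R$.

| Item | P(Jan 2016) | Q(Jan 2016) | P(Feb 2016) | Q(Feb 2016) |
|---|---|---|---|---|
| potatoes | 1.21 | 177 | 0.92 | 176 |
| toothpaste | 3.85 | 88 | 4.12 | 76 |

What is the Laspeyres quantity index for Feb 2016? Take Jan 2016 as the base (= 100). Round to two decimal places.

91.43

Laspeyres quantity index uses base-period prices as weights.
ΣP(Jan 2016)·Q(Feb 2016) = 1.21×176 + 3.85×76 = 212.96 + 292.6 = 505.56
ΣP(Jan 2016)·Q(Jan 2016) = 1.21×177 + 3.85×88 = 214.17 + 338.8 = 552.97
Index = 505.56 / 552.97 × 100 = 91.4263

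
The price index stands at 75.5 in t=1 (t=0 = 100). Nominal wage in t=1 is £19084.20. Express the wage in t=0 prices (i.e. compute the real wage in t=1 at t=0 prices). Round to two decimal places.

25277.09

Real = Nominal ÷ (Index/100) = 19084.20 ÷ (75.5/100)
     = 19084.20 ÷ 0.755 = 25277.0861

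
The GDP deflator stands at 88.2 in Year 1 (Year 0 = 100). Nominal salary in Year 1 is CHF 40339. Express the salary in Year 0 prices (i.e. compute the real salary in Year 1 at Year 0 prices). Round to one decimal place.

Real = Nominal ÷ (Index/100) = 40339 ÷ (88.2/100)
     = 40339 ÷ 0.882 = 45735.8277

45735.8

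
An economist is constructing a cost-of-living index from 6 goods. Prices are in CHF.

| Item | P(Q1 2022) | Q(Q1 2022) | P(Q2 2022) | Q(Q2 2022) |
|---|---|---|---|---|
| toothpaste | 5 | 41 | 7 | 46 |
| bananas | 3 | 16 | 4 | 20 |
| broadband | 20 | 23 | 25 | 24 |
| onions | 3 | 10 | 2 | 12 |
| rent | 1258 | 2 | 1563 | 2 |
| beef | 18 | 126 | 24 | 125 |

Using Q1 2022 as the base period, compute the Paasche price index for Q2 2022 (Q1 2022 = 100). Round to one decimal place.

Paasche price index uses current-period quantities as weights.
ΣP(Q2 2022)·Q(Q2 2022) = 7×46 + 4×20 + 25×24 + 2×12 + 1563×2 + 24×125 = 322 + 80 + 600 + 24 + 3126 + 3000 = 7152
ΣP(Q1 2022)·Q(Q2 2022) = 5×46 + 3×20 + 20×24 + 3×12 + 1258×2 + 18×125 = 230 + 60 + 480 + 36 + 2516 + 2250 = 5572
Index = 7152 / 5572 × 100 = 128.3561

128.4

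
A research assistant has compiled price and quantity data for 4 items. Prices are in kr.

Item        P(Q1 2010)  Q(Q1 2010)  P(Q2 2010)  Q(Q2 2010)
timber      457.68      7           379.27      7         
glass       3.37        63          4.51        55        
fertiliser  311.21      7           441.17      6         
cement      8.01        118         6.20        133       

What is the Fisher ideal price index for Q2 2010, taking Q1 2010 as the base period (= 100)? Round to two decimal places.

102.09

Laspeyres component (base-period weights):
ΣP(Q2 2010)Q(Q1 2010) = 379.27×7 + 4.51×63 + 441.17×7 + 6.20×118 = 2654.89 + 284.13 + 3088.19 + 731.6 = 6758.81
ΣP(Q1 2010)Q(Q1 2010) = 457.68×7 + 3.37×63 + 311.21×7 + 8.01×118 = 3203.76 + 212.31 + 2178.47 + 945.18 = 6539.72
L = 6758.81 / 6539.72 × 100 = 103.3501
Paasche component (current-period weights):
ΣP(Q2 2010)Q(Q2 2010) = 379.27×7 + 4.51×55 + 441.17×6 + 6.20×133 = 2654.89 + 248.05 + 2647.02 + 824.6 = 6374.56
ΣP(Q1 2010)Q(Q2 2010) = 457.68×7 + 3.37×55 + 311.21×6 + 8.01×133 = 3203.76 + 185.35 + 1867.26 + 1065.33 = 6321.7
P = 6374.56 / 6321.7 × 100 = 100.8362
Fisher = √(L × P) = √(103.3501 × 100.8362) = 102.0854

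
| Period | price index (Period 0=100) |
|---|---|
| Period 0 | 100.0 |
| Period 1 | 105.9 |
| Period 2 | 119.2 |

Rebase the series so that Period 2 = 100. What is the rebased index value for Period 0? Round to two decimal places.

Rebased(Period 0) = 100.0 / 119.2 × 100 = 83.8926

83.89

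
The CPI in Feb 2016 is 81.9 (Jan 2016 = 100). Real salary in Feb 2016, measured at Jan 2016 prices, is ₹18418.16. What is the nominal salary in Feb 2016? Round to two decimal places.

15084.47

Nominal = Real × (Index/100) = 18418.16 × (81.9/100)
        = 18418.16 × 0.819 = 15084.4730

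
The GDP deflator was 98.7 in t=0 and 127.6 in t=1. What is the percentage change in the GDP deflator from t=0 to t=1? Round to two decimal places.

Change = (127.6 − 98.7) / 98.7 × 100
       = 28.9 / 98.7 × 100 = 29.2806%

29.28%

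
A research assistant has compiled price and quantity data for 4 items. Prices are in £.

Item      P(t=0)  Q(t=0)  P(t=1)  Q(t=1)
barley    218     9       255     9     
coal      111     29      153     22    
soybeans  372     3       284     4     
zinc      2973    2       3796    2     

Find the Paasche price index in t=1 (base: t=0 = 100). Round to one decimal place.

121.5

Paasche price index uses current-period quantities as weights.
ΣP(t=1)·Q(t=1) = 255×9 + 153×22 + 284×4 + 3796×2 = 2295 + 3366 + 1136 + 7592 = 14389
ΣP(t=0)·Q(t=1) = 218×9 + 111×22 + 372×4 + 2973×2 = 1962 + 2442 + 1488 + 5946 = 11838
Index = 14389 / 11838 × 100 = 121.5492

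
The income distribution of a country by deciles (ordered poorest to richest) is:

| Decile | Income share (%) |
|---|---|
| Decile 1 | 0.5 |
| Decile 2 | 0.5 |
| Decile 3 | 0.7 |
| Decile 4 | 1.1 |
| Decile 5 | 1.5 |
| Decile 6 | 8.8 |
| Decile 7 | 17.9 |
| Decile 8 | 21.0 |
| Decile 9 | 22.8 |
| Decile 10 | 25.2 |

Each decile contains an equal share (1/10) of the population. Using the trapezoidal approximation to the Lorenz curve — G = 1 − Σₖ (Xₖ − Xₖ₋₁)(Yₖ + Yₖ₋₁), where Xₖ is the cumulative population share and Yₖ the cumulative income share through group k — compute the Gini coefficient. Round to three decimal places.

0.538

Cumulative income shares Yₖ: 0.0050, 0.0100, 0.0170, 0.0280, 0.0430, 0.1310, 0.3100, 0.5200, 0.7480, 1.0000
Σ (Xₖ−Xₖ₋₁)(Yₖ+Yₖ₋₁) = (1/10)(0.0050+0.0000) + (1/10)(0.0100+0.0050) + (1/10)(0.0170+0.0100) + (1/10)(0.0280+0.0170) + (1/10)(0.0430+0.0280) + (1/10)(0.1310+0.0430) + (1/10)(0.3100+0.1310) + (1/10)(0.5200+0.3100) + (1/10)(0.7480+0.5200) + (1/10)(1.0000+0.7480)
  = 0.0005 + 0.0015 + 0.0027 + 0.0045 + 0.0071 + 0.0174 + 0.0441 + 0.0830 + 0.1268 + 0.1748 = 0.4624
G = 1 − 0.4624 = 0.5376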